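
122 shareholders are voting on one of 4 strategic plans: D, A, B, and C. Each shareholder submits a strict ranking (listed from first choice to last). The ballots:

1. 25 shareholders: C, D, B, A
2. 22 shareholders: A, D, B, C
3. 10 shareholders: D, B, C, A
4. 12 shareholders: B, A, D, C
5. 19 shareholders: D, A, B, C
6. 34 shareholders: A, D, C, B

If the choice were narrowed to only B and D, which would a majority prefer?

Voters preferring B to D: 12; preferring D to B: 110.
D wins the head-to-head.

D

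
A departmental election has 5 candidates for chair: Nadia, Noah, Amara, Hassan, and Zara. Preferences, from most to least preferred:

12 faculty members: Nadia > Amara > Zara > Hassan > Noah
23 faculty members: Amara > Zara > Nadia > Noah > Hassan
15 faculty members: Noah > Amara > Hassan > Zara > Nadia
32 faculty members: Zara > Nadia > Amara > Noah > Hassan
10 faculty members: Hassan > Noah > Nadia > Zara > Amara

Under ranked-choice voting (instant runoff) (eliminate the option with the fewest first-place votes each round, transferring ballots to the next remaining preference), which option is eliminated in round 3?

Noah

Round 1: Nadia 12, Noah 15, Amara 23, Hassan 10, Zara 32. Eliminate Hassan.
Round 2: Nadia 12, Noah 25, Amara 23, Zara 32. Eliminate Nadia.
Round 3: Noah 25, Amara 35, Zara 32. Eliminate Noah.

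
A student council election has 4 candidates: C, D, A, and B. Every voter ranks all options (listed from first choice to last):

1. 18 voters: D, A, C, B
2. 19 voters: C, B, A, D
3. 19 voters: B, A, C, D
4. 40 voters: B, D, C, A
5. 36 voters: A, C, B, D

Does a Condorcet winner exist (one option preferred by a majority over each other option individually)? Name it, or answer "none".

Checking pairwise contests:
A beats C 73–59.
C beats D 74–58.
B beats A 78–54.
C beats B 73–59.
Every option loses at least one head-to-head, so there is no Condorcet winner.

none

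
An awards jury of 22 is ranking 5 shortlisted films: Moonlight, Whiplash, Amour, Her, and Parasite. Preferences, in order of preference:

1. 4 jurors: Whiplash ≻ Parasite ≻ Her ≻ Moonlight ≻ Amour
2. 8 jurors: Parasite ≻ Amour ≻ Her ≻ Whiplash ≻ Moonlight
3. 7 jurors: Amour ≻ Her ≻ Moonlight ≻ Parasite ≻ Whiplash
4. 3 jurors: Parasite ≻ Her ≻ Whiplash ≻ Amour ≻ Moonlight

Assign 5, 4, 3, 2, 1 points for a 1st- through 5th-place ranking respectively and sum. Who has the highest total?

Moonlight: 4·2 + 8·1 + 7·3 + 3·1 = 40
Whiplash: 4·5 + 8·2 + 7·1 + 3·3 = 52
Amour: 4·1 + 8·4 + 7·5 + 3·2 = 77
Her: 4·3 + 8·3 + 7·4 + 3·4 = 76
Parasite: 4·4 + 8·5 + 7·2 + 3·5 = 85
Parasite has the highest Borda score (85).

Parasite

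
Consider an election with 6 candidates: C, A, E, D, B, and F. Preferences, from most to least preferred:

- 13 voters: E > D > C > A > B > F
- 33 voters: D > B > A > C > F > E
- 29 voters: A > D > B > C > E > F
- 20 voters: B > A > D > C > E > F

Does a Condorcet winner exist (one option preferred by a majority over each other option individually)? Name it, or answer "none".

Checking pairwise contests:
A beats C 82–13.
B beats A 53–42.
C beats E 82–13.
A beats D 49–46.
D beats B 75–20.
C beats F 95–0.
Every option loses at least one head-to-head, so there is no Condorcet winner.

none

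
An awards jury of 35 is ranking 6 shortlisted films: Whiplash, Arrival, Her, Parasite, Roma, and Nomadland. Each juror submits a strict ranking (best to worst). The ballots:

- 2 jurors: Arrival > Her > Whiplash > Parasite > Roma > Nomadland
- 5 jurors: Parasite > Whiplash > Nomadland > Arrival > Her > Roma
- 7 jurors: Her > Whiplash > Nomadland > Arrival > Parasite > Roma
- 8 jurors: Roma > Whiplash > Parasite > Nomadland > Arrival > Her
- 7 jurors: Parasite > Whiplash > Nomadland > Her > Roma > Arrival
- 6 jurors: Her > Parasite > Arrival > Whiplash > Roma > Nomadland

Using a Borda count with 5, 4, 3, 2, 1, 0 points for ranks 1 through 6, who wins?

Whiplash

Whiplash: 2·3 + 5·4 + 7·4 + 8·4 + 7·4 + 6·2 = 126
Arrival: 2·5 + 5·2 + 7·2 + 8·1 + 7·0 + 6·3 = 60
Her: 2·4 + 5·1 + 7·5 + 8·0 + 7·2 + 6·5 = 92
Parasite: 2·2 + 5·5 + 7·1 + 8·3 + 7·5 + 6·4 = 119
Roma: 2·1 + 5·0 + 7·0 + 8·5 + 7·1 + 6·1 = 55
Nomadland: 2·0 + 5·3 + 7·3 + 8·2 + 7·3 + 6·0 = 73
Whiplash has the highest Borda score (126).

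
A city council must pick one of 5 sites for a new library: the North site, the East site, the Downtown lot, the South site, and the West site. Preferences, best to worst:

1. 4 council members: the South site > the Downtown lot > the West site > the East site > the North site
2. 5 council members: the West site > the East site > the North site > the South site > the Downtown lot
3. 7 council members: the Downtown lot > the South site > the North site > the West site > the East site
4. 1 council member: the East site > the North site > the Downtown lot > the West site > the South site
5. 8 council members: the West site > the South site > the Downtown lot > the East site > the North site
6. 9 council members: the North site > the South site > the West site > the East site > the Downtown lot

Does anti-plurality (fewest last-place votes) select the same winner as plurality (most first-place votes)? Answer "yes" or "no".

Anti-plurality — last-place votes: the North site 12, the East site 7, the Downtown lot 14, the South site 1, the West site 0. Winner: the West site.
Plurality — first-place votes: the North site 9, the East site 1, the Downtown lot 7, the South site 4, the West site 13. Winner: the West site.
The two methods agree.

yes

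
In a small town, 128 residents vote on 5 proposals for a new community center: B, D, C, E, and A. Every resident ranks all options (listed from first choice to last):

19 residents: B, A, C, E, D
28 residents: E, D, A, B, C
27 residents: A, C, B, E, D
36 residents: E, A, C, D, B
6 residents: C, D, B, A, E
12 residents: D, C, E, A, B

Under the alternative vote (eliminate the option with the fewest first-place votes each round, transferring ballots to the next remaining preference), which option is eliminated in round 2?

D

Round 1: B 19, D 12, C 6, E 64, A 27. Eliminate C.
Round 2: B 19, D 18, E 64, A 27. Eliminate D.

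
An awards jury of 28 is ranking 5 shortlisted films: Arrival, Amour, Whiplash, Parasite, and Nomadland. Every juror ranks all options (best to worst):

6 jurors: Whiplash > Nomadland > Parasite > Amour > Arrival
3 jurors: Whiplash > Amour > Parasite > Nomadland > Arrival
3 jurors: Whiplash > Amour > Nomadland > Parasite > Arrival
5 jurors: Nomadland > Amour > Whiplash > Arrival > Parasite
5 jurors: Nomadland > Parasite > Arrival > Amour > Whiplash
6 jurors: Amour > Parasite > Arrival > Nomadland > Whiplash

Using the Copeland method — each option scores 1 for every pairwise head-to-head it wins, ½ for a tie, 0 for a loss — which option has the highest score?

Arrival: loses to Amour, Whiplash, Parasite, and Nomadland → score 0.
Amour: beats Arrival, Whiplash, and Parasite; loses to Nomadland → score 3.
Whiplash: beats Arrival and Parasite; loses to Amour and Nomadland → score 2.
Parasite: beats Arrival; loses to Amour, Whiplash, and Nomadland → score 1.
Nomadland: beats Arrival, Amour, Whiplash, and Parasite → score 4.
Nomadland has the best pairwise record.

Nomadland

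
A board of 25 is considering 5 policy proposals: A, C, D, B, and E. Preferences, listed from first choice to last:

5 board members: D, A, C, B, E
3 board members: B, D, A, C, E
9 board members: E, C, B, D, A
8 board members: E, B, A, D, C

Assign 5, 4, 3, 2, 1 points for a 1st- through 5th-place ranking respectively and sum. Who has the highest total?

E

A: 5·4 + 3·3 + 9·1 + 8·3 = 62
C: 5·3 + 3·2 + 9·4 + 8·1 = 65
D: 5·5 + 3·4 + 9·2 + 8·2 = 71
B: 5·2 + 3·5 + 9·3 + 8·4 = 84
E: 5·1 + 3·1 + 9·5 + 8·5 = 93
E has the highest Borda score (93).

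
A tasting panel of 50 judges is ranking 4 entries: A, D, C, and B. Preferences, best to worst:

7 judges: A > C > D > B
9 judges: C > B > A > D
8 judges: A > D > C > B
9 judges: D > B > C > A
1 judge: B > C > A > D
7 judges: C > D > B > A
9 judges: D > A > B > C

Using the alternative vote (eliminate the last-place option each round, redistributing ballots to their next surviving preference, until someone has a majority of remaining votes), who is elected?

D

Round 1: A 15, D 18, C 16, B 1. Eliminate B.
Round 2: A 15, D 18, C 17. Eliminate A.
Round 3: D 26, C 24. D has a majority.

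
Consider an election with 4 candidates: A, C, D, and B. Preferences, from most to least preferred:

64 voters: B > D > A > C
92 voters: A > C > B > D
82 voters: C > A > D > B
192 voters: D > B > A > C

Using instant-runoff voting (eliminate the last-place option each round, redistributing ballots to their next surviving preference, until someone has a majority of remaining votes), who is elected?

Round 1: A 92, C 82, D 192, B 64. Eliminate B.
Round 2: A 92, C 82, D 256. D has a majority.

D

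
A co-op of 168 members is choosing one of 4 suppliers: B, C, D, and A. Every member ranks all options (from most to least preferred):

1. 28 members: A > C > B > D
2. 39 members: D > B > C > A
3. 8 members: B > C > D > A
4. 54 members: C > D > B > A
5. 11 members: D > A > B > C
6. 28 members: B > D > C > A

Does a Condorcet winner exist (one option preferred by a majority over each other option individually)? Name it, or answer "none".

Checking pairwise contests:
D beats B 104–64.
B beats C 86–82.
C beats D 90–78.
B beats A 129–39.
Every option loses at least one head-to-head, so there is no Condorcet winner.

none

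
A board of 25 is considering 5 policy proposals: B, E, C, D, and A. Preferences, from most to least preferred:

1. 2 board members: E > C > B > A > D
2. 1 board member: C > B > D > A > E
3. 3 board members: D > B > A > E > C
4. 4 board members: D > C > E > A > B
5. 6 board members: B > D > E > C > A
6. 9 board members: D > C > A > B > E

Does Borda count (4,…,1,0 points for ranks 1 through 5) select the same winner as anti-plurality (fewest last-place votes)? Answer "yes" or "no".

yes

Borda — scores: B 49, E 31, C 55, D 84, A 31. Winner: D.
Anti-plurality — last-place votes: B 4, E 10, C 3, D 2, A 6. Winner: D.
The two methods agree.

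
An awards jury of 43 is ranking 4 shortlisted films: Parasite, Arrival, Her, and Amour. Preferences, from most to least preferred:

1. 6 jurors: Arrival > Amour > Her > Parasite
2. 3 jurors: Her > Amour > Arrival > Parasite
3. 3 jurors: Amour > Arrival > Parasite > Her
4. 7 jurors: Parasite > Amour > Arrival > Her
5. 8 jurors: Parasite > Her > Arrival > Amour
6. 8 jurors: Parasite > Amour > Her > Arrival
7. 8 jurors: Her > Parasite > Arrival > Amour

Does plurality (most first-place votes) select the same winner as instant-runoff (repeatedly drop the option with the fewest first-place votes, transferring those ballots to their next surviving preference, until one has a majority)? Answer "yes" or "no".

Plurality — first-place votes: Parasite 23, Arrival 6, Her 11, Amour 3. Winner: Parasite.
Instant-runoff — R1 Parasite 23, Arrival 6, Her 11, Amour 3 (Parasite winner). Winner: Parasite.
The two methods agree.

yes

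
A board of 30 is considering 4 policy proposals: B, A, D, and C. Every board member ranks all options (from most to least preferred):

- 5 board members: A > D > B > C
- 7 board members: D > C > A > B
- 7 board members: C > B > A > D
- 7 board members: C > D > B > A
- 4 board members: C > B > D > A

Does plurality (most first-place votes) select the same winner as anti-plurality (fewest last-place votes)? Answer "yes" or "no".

Plurality — first-place votes: B 0, A 5, D 7, C 18. Winner: C.
Anti-plurality — last-place votes: B 7, A 11, D 7, C 5. Winner: C.
The two methods agree.

yes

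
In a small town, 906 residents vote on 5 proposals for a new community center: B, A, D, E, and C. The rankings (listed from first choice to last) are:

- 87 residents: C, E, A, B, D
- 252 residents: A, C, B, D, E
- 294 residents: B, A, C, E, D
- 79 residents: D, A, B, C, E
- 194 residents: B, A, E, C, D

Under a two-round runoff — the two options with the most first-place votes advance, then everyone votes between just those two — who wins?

B

Round 1 first-place votes: B 488, A 252, D 79, E 0, C 87.
B and A advance.
Runoff: B is preferred to A by 488 voters; A by 418.
B wins the runoff.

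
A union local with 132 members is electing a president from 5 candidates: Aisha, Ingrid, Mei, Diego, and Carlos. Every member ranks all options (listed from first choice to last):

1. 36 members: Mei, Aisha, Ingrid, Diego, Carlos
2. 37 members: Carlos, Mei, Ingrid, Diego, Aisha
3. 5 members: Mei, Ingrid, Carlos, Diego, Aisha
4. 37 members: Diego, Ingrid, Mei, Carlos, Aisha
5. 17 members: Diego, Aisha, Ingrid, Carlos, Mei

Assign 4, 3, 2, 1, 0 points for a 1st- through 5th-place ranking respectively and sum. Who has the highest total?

Aisha: 36·3 + 37·0 + 5·0 + 37·0 + 17·3 = 159
Ingrid: 36·2 + 37·2 + 5·3 + 37·3 + 17·2 = 306
Mei: 36·4 + 37·3 + 5·4 + 37·2 + 17·0 = 349
Diego: 36·1 + 37·1 + 5·1 + 37·4 + 17·4 = 294
Carlos: 36·0 + 37·4 + 5·2 + 37·1 + 17·1 = 212
Mei has the highest Borda score (349).

Mei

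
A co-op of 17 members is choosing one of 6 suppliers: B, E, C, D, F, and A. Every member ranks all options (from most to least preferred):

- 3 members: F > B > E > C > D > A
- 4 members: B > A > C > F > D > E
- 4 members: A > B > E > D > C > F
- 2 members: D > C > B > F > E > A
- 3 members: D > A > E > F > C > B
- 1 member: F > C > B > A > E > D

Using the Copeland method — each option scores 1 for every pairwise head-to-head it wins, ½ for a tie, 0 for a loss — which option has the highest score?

B: beats E, C, D, F, and A → score 5.
E: beats C; loses to B, D, F, and A → score 1.
C: beats F; loses to B, E, D, and A → score 1.
D: beats E, C, and F; loses to B and A → score 3.
F: beats E; loses to B, C, D, and A → score 1.
A: beats E, C, D, and F; loses to B → score 4.
B has the best pairwise record.

B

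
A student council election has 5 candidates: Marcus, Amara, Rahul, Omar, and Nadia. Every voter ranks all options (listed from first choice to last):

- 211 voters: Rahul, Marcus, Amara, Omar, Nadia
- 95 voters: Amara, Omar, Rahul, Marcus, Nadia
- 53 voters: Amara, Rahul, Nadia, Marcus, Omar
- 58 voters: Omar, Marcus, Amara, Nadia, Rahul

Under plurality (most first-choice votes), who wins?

Rahul

First-place votes: Marcus 0, Amara 148, Rahul 211, Omar 58, Nadia 0.
Rahul has the most first-place votes.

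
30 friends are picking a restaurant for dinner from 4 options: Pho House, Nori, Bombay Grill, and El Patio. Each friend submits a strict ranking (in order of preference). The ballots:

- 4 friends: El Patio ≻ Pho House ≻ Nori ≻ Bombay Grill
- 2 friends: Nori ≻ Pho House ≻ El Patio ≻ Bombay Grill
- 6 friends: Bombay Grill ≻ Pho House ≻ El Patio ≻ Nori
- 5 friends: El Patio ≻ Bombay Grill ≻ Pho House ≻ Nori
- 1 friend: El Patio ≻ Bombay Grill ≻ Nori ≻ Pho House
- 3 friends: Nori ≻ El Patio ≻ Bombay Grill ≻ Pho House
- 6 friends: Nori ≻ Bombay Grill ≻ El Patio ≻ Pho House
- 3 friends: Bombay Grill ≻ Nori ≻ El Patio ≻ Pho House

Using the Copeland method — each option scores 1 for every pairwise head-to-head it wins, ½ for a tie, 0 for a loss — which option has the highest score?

Pho House: ties Nori; loses to Bombay Grill and El Patio → score 0.5.
Nori: ties Pho House and Bombay Grill; loses to El Patio → score 1.
Bombay Grill: beats Pho House; ties Nori and El Patio → score 2.
El Patio: beats Pho House and Nori; ties Bombay Grill → score 2.5.
El Patio has the best pairwise record.

El Patio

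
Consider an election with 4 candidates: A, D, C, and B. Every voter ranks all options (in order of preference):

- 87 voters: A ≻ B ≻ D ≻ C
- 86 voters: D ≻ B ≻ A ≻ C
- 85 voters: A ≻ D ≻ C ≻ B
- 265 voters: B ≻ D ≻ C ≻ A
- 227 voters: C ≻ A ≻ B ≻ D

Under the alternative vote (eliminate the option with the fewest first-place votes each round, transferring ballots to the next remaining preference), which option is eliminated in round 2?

A

Round 1: A 172, D 86, C 227, B 265. Eliminate D.
Round 2: A 172, C 227, B 351. Eliminate A.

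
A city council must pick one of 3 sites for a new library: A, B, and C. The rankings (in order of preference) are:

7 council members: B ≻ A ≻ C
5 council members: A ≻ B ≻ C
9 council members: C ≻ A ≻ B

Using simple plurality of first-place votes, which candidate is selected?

First-place votes: A 5, B 7, C 9.
C has the most first-place votes.

C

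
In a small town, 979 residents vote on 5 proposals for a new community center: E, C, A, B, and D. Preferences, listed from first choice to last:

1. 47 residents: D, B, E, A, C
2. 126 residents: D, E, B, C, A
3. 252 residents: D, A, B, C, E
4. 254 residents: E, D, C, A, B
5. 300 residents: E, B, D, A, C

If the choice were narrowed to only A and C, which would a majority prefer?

A

Voters preferring A to C: 599; preferring C to A: 380.
A wins the head-to-head.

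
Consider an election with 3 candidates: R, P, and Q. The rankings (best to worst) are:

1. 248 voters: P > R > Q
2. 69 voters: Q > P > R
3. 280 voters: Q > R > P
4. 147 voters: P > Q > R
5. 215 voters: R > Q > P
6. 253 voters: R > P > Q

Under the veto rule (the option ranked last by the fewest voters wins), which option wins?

R

Last-place votes: R 216, P 495, Q 501.
R is ranked last by the fewest voters, so R wins.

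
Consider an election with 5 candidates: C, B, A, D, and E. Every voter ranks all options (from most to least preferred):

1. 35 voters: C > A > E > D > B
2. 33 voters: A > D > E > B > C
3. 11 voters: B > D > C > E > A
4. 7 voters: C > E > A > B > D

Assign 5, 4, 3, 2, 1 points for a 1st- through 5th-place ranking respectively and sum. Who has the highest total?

A

C: 35·5 + 33·1 + 11·3 + 7·5 = 276
B: 35·1 + 33·2 + 11·5 + 7·2 = 170
A: 35·4 + 33·5 + 11·1 + 7·3 = 337
D: 35·2 + 33·4 + 11·4 + 7·1 = 253
E: 35·3 + 33·3 + 11·2 + 7·4 = 254
A has the highest Borda score (337).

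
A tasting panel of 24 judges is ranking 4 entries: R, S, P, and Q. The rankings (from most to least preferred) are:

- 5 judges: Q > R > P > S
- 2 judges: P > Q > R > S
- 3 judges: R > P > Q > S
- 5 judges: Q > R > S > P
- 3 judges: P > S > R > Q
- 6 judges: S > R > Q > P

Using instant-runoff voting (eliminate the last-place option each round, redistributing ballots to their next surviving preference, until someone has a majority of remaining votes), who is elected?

Round 1: R 3, S 6, P 5, Q 10. Eliminate R.
Round 2: S 6, P 8, Q 10. Eliminate S.
Round 3: P 8, Q 16. Q has a majority.

Q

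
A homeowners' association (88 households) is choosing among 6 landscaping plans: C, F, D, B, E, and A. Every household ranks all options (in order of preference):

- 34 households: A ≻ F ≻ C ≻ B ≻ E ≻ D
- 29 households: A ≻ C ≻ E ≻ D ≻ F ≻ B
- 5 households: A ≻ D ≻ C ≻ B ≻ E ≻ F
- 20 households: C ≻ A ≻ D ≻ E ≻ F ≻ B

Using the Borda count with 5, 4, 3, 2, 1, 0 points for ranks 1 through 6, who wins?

C: 34·3 + 29·4 + 5·3 + 20·5 = 333
F: 34·4 + 29·1 + 5·0 + 20·1 = 185
D: 34·0 + 29·2 + 5·4 + 20·3 = 138
B: 34·2 + 29·0 + 5·2 + 20·0 = 78
E: 34·1 + 29·3 + 5·1 + 20·2 = 166
A: 34·5 + 29·5 + 5·5 + 20·4 = 420
A has the highest Borda score (420).

A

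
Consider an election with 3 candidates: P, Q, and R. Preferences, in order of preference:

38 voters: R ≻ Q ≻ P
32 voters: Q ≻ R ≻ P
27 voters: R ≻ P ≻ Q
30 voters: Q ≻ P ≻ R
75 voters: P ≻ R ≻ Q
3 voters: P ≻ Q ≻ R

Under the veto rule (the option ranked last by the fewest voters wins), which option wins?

R

Last-place votes: P 70, Q 102, R 33.
R is ranked last by the fewest voters, so R wins.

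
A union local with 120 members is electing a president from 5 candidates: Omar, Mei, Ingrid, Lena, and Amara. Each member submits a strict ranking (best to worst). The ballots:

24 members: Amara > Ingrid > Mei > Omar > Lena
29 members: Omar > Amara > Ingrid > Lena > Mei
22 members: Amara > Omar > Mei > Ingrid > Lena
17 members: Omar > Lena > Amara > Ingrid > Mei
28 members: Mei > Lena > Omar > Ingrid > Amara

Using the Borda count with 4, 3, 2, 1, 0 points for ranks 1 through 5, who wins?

Omar: 24·1 + 29·4 + 22·3 + 17·4 + 28·2 = 330
Mei: 24·2 + 29·0 + 22·2 + 17·0 + 28·4 = 204
Ingrid: 24·3 + 29·2 + 22·1 + 17·1 + 28·1 = 197
Lena: 24·0 + 29·1 + 22·0 + 17·3 + 28·3 = 164
Amara: 24·4 + 29·3 + 22·4 + 17·2 + 28·0 = 305
Omar has the highest Borda score (330).

Omar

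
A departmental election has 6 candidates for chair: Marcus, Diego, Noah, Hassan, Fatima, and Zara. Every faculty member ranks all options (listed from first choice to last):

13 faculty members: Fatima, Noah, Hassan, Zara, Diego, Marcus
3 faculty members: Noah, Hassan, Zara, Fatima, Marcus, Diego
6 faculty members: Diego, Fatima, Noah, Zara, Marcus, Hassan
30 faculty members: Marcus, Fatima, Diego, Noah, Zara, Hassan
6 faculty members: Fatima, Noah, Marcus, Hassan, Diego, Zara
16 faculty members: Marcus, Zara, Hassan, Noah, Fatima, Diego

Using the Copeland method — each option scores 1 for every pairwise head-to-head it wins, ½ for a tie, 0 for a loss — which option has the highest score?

Marcus

Marcus: beats Diego, Noah, Hassan, Fatima, and Zara → score 5.
Diego: beats Zara; loses to Marcus, Noah, Hassan, and Fatima → score 1.
Noah: beats Diego, Hassan, and Zara; loses to Marcus and Fatima → score 3.
Hassan: beats Diego; loses to Marcus, Noah, Fatima, and Zara → score 1.
Fatima: beats Diego, Noah, Hassan, and Zara; loses to Marcus → score 4.
Zara: beats Hassan; loses to Marcus, Diego, Noah, and Fatima → score 1.
Marcus has the best pairwise record.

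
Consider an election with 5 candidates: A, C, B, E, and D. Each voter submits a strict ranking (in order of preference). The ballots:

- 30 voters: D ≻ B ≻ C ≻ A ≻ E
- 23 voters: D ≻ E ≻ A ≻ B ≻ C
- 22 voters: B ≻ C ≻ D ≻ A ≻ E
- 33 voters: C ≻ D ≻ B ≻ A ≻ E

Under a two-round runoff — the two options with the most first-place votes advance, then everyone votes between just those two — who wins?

C

Round 1 first-place votes: A 0, C 33, B 22, E 0, D 53.
D and C advance.
Runoff: D is preferred to C by 53 voters; C by 55.
C wins the runoff.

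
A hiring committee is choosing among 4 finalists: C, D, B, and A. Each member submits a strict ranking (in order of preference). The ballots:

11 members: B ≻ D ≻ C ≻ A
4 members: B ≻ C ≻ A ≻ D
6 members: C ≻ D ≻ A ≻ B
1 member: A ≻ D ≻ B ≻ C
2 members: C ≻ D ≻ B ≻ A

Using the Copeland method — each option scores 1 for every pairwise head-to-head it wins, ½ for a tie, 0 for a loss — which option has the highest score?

B

C: beats A; ties D; loses to B → score 1.5.
D: beats A; ties C; loses to B → score 1.5.
B: beats C, D, and A → score 3.
A: loses to C, D, and B → score 0.
B has the best pairwise record.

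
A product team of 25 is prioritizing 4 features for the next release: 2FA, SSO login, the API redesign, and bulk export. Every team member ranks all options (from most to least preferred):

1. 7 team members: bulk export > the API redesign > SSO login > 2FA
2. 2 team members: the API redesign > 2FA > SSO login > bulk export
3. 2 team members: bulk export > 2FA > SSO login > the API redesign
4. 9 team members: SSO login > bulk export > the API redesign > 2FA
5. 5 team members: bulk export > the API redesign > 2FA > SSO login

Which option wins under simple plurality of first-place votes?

First-place votes: 2FA 0, SSO login 9, the API redesign 2, bulk export 14.
bulk export has the most first-place votes.

bulk export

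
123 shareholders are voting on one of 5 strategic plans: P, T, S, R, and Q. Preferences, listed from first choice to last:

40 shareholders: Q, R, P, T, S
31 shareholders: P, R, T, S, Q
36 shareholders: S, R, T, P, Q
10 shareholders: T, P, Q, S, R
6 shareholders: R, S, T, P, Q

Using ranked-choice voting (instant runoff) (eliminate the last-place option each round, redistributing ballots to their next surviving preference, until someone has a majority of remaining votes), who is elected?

P

Round 1: P 31, T 10, S 36, R 6, Q 40. Eliminate R.
Round 2: P 31, T 10, S 42, Q 40. Eliminate T.
Round 3: P 41, S 42, Q 40. Eliminate Q.
Round 4: P 81, S 42. P has a majority.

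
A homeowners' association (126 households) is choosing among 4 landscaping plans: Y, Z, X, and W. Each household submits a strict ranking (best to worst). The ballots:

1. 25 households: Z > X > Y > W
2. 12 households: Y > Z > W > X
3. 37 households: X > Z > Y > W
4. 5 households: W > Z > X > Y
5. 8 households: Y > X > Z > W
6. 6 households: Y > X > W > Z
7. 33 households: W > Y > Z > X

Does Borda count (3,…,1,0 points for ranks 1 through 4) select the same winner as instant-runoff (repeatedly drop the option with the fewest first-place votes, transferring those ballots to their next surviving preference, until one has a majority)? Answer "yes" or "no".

no

Borda — scores: Y 206, Z 224, X 194, W 132. Winner: Z.
Instant-runoff — R1 Y 26, Z 25, X 37, W 38 (Z out); R2 Y 26, X 62, W 38 (Y out); R3 X 76, W 50 (X winner). Winner: X.
The two methods disagree.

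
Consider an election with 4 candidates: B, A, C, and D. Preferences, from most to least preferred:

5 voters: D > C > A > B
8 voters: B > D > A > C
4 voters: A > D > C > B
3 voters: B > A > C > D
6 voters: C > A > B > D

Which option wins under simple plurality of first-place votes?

B

First-place votes: B 11, A 4, C 6, D 5.
B has the most first-place votes.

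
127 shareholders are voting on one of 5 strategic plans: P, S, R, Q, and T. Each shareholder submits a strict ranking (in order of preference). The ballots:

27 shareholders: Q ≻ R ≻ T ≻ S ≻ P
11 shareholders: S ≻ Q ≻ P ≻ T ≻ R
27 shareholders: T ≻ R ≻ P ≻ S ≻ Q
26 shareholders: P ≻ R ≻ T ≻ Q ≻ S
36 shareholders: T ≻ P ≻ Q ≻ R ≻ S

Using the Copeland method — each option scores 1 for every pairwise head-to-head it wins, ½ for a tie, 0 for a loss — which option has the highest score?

T

P: beats S, R, and Q; loses to T → score 3.
S: loses to P, R, Q, and T → score 0.
R: beats S; loses to P, Q, and T → score 1.
Q: beats S and R; loses to P and T → score 2.
T: beats P, S, R, and Q → score 4.
T has the best pairwise record.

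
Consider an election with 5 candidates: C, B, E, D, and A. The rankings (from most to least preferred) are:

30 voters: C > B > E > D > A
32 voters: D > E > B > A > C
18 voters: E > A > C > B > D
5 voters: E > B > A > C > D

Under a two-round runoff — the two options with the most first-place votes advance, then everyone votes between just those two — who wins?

C

Round 1 first-place votes: C 30, B 0, E 23, D 32, A 0.
D and C advance.
Runoff: D is preferred to C by 32 voters; C by 53.
C wins the runoff.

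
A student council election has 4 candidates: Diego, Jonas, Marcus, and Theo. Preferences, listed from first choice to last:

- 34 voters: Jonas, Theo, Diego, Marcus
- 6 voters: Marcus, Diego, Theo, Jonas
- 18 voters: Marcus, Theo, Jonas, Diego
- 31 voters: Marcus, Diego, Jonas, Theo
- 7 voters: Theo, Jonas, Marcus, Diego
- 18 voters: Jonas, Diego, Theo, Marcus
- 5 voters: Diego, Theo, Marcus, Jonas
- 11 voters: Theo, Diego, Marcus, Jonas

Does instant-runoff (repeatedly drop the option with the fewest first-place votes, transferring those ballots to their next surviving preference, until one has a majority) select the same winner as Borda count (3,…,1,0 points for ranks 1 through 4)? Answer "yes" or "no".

no

Instant-runoff — R1 Diego 5, Jonas 52, Marcus 55, Theo 18 (Diego out); R2 Jonas 52, Marcus 55, Theo 23 (Theo out); R3 Jonas 59, Marcus 71 (Marcus winner). Winner: Marcus.
Borda — scores: Diego 181, Jonas 219, Marcus 188, Theo 192. Winner: Jonas.
The two methods disagree.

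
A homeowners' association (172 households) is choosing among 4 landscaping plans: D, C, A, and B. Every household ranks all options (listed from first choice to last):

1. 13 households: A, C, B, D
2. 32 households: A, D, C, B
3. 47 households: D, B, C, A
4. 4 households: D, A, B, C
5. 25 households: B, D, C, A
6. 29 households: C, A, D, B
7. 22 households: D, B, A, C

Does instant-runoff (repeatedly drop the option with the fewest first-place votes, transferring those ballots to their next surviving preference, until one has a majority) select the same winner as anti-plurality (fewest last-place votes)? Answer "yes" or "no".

yes

Instant-runoff — R1 D 73, C 29, A 45, B 25 (B out); R2 D 98, C 29, A 45 (D winner). Winner: D.
Anti-plurality — last-place votes: D 13, C 26, A 72, B 61. Winner: D.
The two methods agree.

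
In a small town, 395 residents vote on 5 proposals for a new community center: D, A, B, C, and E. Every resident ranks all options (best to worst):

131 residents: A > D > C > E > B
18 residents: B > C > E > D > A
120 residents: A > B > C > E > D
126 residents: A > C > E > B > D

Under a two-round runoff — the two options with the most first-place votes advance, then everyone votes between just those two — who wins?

Round 1 first-place votes: D 0, A 377, B 18, C 0, E 0.
A and B advance.
Runoff: A is preferred to B by 377 voters; B by 18.
A wins the runoff.

A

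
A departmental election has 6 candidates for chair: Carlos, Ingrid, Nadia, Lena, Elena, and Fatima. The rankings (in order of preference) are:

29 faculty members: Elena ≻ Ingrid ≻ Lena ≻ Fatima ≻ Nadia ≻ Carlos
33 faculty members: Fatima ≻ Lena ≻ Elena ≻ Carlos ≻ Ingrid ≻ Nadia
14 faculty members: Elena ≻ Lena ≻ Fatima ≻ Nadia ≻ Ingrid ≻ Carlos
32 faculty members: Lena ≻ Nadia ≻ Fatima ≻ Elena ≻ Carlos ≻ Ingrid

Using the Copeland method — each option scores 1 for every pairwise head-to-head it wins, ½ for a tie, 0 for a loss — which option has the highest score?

Carlos: beats Ingrid; loses to Nadia, Lena, Elena, and Fatima → score 1.
Ingrid: beats Nadia; loses to Carlos, Lena, Elena, and Fatima → score 1.
Nadia: beats Carlos; loses to Ingrid, Lena, Elena, and Fatima → score 1.
Lena: beats Carlos, Ingrid, Nadia, Elena, and Fatima → score 5.
Elena: beats Carlos, Ingrid, and Nadia; loses to Lena and Fatima → score 3.
Fatima: beats Carlos, Ingrid, Nadia, and Elena; loses to Lena → score 4.
Lena has the best pairwise record.

Lena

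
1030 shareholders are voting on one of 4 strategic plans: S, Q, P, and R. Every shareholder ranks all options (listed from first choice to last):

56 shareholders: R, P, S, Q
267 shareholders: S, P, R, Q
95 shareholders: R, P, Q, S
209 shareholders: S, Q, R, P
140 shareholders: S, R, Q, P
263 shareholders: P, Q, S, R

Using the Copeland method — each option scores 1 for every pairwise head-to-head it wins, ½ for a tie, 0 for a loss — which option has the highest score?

S: beats Q, P, and R → score 3.
Q: loses to S, P, and R → score 0.
P: beats Q and R; loses to S → score 2.
R: beats Q; loses to S and P → score 1.
S has the best pairwise record.

S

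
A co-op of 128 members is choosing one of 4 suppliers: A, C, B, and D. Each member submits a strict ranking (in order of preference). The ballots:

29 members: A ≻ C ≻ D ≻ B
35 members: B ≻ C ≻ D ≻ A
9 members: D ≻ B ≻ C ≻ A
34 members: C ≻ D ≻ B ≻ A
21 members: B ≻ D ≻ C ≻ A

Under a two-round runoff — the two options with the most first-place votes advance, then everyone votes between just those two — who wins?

B

Round 1 first-place votes: A 29, C 34, B 56, D 9.
B and C advance.
Runoff: B is preferred to C by 65 voters; C by 63.
B wins the runoff.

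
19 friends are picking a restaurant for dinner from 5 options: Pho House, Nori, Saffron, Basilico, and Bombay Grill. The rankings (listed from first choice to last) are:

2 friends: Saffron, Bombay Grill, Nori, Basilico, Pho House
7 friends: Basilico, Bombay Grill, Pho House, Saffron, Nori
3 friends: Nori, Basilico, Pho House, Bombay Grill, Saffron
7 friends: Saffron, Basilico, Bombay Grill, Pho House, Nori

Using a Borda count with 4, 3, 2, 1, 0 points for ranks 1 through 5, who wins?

Basilico

Pho House: 2·0 + 7·2 + 3·2 + 7·1 = 27
Nori: 2·2 + 7·0 + 3·4 + 7·0 = 16
Saffron: 2·4 + 7·1 + 3·0 + 7·4 = 43
Basilico: 2·1 + 7·4 + 3·3 + 7·3 = 60
Bombay Grill: 2·3 + 7·3 + 3·1 + 7·2 = 44
Basilico has the highest Borda score (60).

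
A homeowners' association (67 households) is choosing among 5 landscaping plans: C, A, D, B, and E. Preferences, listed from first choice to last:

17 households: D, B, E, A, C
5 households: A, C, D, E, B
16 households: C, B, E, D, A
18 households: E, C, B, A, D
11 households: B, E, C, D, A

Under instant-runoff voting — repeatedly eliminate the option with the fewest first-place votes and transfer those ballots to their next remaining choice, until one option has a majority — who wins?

E

Round 1: C 16, A 5, D 17, B 11, E 18. Eliminate A.
Round 2: C 21, D 17, B 11, E 18. Eliminate B.
Round 3: C 21, D 17, E 29. Eliminate D.
Round 4: C 21, E 46. E has a majority.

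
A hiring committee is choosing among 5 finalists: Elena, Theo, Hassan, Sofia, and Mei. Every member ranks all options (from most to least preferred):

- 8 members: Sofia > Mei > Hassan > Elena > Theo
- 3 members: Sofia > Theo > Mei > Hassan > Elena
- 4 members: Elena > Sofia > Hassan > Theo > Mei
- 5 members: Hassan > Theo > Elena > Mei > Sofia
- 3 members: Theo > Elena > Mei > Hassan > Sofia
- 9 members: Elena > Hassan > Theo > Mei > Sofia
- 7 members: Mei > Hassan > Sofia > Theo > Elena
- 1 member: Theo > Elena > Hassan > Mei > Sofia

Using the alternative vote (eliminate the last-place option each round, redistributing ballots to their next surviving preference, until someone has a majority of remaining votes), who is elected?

Elena

Round 1: Elena 13, Theo 4, Hassan 5, Sofia 11, Mei 7. Eliminate Theo.
Round 2: Elena 17, Hassan 5, Sofia 11, Mei 7. Eliminate Hassan.
Round 3: Elena 22, Sofia 11, Mei 7. Elena has a majority.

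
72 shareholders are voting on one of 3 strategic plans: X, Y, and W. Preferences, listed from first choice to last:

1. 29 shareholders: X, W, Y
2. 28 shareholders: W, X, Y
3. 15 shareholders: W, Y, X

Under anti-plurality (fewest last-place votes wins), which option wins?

W

Last-place votes: X 15, Y 57, W 0.
W is ranked last by the fewest voters, so W wins.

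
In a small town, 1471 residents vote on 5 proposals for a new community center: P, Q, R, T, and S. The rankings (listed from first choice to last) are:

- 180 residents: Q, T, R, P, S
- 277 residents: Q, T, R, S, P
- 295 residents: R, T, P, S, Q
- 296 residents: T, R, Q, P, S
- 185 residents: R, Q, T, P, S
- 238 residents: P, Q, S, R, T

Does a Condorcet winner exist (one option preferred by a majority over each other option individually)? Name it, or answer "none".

Checking pairwise contests:
Q beats P 938–533.
R beats Q 776–695.
T beats R 753–718.
Q beats T 880–591.
P beats S 1194–277.
Every option loses at least one head-to-head, so there is no Condorcet winner.

none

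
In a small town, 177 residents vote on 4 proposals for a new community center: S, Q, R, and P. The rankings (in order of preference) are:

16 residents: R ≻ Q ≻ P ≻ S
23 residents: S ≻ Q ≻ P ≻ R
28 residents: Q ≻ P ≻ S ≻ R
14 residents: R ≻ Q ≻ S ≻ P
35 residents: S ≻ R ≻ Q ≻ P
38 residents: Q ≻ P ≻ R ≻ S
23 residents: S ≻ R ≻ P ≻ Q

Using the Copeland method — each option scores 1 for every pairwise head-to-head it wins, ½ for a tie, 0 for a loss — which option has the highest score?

Q

S: beats R and P; loses to Q → score 2.
Q: beats S, R, and P → score 3.
R: loses to S, Q, and P → score 0.
P: beats R; loses to S and Q → score 1.
Q has the best pairwise record.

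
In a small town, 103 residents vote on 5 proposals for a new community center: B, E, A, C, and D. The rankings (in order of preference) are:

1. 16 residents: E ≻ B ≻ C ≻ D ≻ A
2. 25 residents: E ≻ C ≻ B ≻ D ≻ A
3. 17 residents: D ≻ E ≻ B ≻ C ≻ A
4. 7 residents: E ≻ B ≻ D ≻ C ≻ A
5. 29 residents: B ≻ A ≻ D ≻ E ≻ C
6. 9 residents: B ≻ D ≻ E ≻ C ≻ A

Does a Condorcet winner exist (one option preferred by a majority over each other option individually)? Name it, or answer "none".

none

Checking pairwise contests:
E beats B 65–38.
D beats E 55–48.
B beats A 103–0.
B beats C 78–25.
B beats D 86–17.
Every option loses at least one head-to-head, so there is no Condorcet winner.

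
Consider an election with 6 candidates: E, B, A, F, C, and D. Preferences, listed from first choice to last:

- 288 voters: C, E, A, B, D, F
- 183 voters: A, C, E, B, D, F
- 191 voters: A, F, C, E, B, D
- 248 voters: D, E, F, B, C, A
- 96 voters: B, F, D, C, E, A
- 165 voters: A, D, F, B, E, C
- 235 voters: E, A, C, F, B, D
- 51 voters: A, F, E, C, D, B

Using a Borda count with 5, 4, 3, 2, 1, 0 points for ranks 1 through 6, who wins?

E: 288·4 + 183·3 + 191·2 + 248·4 + 96·1 + 165·1 + 235·5 + 51·3 = 4664
B: 288·2 + 183·2 + 191·1 + 248·2 + 96·5 + 165·2 + 235·1 + 51·0 = 2674
A: 288·3 + 183·5 + 191·5 + 248·0 + 96·0 + 165·5 + 235·4 + 51·5 = 4754
F: 288·0 + 183·0 + 191·4 + 248·3 + 96·4 + 165·3 + 235·2 + 51·4 = 3061
C: 288·5 + 183·4 + 191·3 + 248·1 + 96·2 + 165·0 + 235·3 + 51·2 = 3992
D: 288·1 + 183·1 + 191·0 + 248·5 + 96·3 + 165·4 + 235·0 + 51·1 = 2710
A has the highest Borda score (4754).

A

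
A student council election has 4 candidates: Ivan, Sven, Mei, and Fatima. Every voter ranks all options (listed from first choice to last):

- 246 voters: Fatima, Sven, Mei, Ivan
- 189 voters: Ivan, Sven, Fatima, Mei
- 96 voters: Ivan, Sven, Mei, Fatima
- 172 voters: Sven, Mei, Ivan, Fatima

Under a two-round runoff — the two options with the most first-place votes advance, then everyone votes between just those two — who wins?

Ivan

Round 1 first-place votes: Ivan 285, Sven 172, Mei 0, Fatima 246.
Ivan and Fatima advance.
Runoff: Ivan is preferred to Fatima by 457 voters; Fatima by 246.
Ivan wins the runoff.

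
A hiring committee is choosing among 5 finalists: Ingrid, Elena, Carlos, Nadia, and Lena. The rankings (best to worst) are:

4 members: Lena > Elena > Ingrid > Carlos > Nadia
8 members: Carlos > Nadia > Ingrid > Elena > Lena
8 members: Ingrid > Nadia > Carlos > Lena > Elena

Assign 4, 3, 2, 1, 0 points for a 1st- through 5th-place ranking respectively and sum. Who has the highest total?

Ingrid

Ingrid: 4·2 + 8·2 + 8·4 = 56
Elena: 4·3 + 8·1 + 8·0 = 20
Carlos: 4·1 + 8·4 + 8·2 = 52
Nadia: 4·0 + 8·3 + 8·3 = 48
Lena: 4·4 + 8·0 + 8·1 = 24
Ingrid has the highest Borda score (56).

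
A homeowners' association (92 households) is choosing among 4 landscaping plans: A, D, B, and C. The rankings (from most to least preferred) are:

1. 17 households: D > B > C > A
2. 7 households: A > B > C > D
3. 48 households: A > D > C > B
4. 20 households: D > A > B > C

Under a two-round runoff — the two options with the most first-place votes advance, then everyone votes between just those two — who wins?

Round 1 first-place votes: A 55, D 37, B 0, C 0.
A and D advance.
Runoff: A is preferred to D by 55 voters; D by 37.
A wins the runoff.

A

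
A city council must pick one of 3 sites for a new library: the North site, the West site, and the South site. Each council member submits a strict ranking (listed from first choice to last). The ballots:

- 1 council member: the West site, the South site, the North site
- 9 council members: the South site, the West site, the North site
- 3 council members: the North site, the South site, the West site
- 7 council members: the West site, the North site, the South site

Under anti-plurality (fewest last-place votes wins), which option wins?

Last-place votes: the North site 10, the West site 3, the South site 7.
the West site is ranked last by the fewest voters, so the West site wins.

the West site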